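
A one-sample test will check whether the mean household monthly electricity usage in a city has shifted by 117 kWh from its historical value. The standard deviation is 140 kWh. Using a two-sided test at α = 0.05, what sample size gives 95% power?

For a one-sample z-test, n = ((z_{α/2} + z_β)·σ/δ)².
z_{α/2} = 1.960 (two-sided α = 0.05); z_β = 1.645 (power 95% → β = 0.05).
n = (3.605 × 140 / 117)² = 18.61
Round up: n = 19.

n = 19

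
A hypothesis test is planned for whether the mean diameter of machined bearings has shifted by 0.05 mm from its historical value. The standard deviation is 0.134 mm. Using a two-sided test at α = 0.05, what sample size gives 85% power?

65

For a one-sample z-test, n = ((z_{α/2} + z_β)·σ/δ)².
z_{α/2} = 1.960 (two-sided α = 0.05); z_β = 1.036 (power 85% → β = 0.15).
n = (2.996 × 0.134 / 0.05)² = 64.47
Round up: n = 65.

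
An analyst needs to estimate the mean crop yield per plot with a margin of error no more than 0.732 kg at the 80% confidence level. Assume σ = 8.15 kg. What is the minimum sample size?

n = 204

For a mean, the margin of error is E = z·σ/√n, so n = (zσ/E)².
At 80% confidence, z = 1.282.
n = (1.282 × 8.15 / 0.732)² = 203.74
Round up: n = 204.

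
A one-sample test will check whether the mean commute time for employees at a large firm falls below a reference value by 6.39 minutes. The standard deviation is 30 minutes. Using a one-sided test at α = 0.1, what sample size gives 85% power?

119

For a one-sample z-test, n = ((z_α + z_β)·σ/δ)².
z_α = 1.282 (one-sided α = 0.1); z_β = 1.036 (power 85% → β = 0.15).
n = (2.318 × 30 / 6.39)² = 118.43
Round up: n = 119.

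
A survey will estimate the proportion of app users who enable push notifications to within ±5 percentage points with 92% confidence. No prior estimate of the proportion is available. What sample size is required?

n = 307

For a proportion with margin E = 0.05 at 92% confidence, z = 1.751.
With no prior estimate, use p = 0.5, which maximizes p(1−p) at 0.25.
n = 0.25 × (z/E)² = 0.25 × (1.751/0.05)² = 306.60
Round up: n = 307.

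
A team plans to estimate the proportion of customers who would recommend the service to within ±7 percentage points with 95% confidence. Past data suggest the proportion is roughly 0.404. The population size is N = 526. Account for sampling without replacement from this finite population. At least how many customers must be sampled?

140

For a proportion with margin E = 0.07 at 95% confidence, z = 1.960.
n = p̂(1−p̂)(z/E)² = 0.404 × 0.596 × (1.960/0.07)² = 188.77 — call this n₀.
Finite-population correction with N = 526: n = n₀ / (1 + (n₀−1)/N) = 188.77 / 1.357 = 139.11
Round up: n = 140.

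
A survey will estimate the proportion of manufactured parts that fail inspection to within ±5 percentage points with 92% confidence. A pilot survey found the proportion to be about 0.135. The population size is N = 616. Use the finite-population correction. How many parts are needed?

n = 117

For a proportion with margin E = 0.05 at 92% confidence, z = 1.751.
n = p̂(1−p̂)(z/E)² = 0.135 × 0.865 × (1.751/0.05)² = 143.21 — call this n₀.
Finite-population correction with N = 616: n = n₀ / (1 + (n₀−1)/N) = 143.21 / 1.231 = 116.34
Round up: n = 117.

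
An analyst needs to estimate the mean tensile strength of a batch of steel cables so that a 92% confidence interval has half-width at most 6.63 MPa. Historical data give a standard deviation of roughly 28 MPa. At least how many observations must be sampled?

n = 55

For a mean, the margin of error is E = z·σ/√n, so n = (zσ/E)².
At 92% confidence, z = 1.751.
n = (1.751 × 28 / 6.63)² = 54.68
Round up: n = 55.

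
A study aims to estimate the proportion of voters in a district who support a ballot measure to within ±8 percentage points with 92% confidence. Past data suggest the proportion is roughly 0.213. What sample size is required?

81

For a proportion with margin E = 0.08 at 92% confidence, z = 1.751.
n = p̂(1−p̂)(z/E)² = 0.213 × 0.787 × (1.751/0.08)² = 80.31
Round up: n = 81.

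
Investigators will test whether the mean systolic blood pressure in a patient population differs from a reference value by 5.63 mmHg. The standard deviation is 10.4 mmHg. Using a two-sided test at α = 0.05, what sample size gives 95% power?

For a one-sample z-test, n = ((z_{α/2} + z_β)·σ/δ)².
z_{α/2} = 1.960 (two-sided α = 0.05); z_β = 1.645 (power 95% → β = 0.05).
n = (3.605 × 10.4 / 5.63)² = 44.35
Round up: n = 45.

45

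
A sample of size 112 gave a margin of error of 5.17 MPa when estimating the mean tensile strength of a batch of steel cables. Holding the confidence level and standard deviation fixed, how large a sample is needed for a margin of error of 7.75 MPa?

Margin of error scales as 1/√n, so n₂ = n₁·(E₁/E₂)².
n₂ = 112 × (5.17/7.75)² = 112 × 0.445 = 49.84
Round up: n₂ = 50.

50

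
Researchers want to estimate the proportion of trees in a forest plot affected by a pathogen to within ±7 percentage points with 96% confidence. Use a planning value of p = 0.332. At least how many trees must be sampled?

For a proportion with margin E = 0.07 at 96% confidence, z = 2.054.
n = p̂(1−p̂)(z/E)² = 0.332 × 0.668 × (2.054/0.07)² = 190.95
Round up: n = 191.

191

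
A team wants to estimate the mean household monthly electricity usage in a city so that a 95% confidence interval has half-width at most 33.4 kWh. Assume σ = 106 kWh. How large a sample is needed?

For a mean, the margin of error is E = z·σ/√n, so n = (zσ/E)².
At 95% confidence, z = 1.960.
n = (1.960 × 106 / 33.4)² = 38.69
Round up: n = 39.

n = 39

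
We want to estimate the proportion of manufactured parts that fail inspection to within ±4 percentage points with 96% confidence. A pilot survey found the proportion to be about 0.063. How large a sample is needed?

156

For a proportion with margin E = 0.04 at 96% confidence, z = 2.054.
n = p̂(1−p̂)(z/E)² = 0.063 × 0.937 × (2.054/0.04)² = 155.65
Round up: n = 156.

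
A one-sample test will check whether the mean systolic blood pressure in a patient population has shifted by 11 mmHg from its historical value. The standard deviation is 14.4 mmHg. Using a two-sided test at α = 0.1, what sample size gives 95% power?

19

For a one-sample z-test, n = ((z_{α/2} + z_β)·σ/δ)².
z_{α/2} = 1.645 (two-sided α = 0.1); z_β = 1.645 (power 95% → β = 0.05).
n = (3.290 × 14.4 / 11)² = 18.55
Round up: n = 19.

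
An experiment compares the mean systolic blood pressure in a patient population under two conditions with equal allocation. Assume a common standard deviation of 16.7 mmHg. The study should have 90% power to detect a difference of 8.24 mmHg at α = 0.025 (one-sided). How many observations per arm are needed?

87 per group

For two equal groups, n per group = 2·((z_α + z_β)·σ/δ)².
z_α = 1.960; z_β = 1.282 (power 90%).
n = 2 × (3.242 × 16.7 / 8.24)² = 2 × 43.17 = 86.34
Round up: n = 87 per group.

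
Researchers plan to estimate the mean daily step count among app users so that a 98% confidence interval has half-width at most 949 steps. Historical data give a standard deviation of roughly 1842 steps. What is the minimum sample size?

For a mean, the margin of error is E = z·σ/√n, so n = (zσ/E)².
At 98% confidence, z = 2.326.
n = (2.326 × 1842 / 949)² = 20.38
Round up: n = 21.

n = 21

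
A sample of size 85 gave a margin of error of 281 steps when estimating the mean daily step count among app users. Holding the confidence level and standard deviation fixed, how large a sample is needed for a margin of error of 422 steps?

38

Margin of error scales as 1/√n, so n₂ = n₁·(E₁/E₂)².
n₂ = 85 × (281/422)² = 85 × 0.4434 = 37.69
Round up: n₂ = 38.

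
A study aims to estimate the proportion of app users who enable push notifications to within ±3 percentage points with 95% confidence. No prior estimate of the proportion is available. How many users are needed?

1068

For a proportion with margin E = 0.03 at 95% confidence, z = 1.960.
With no prior estimate, use p = 0.5, which maximizes p(1−p) at 0.25.
n = 0.25 × (z/E)² = 0.25 × (1.960/0.03)² = 1067.11
Round up: n = 1068.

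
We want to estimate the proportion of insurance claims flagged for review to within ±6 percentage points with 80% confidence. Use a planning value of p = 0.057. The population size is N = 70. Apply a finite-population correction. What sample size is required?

19

For a proportion with margin E = 0.06 at 80% confidence, z = 1.282.
n = p̂(1−p̂)(z/E)² = 0.057 × 0.943 × (1.282/0.06)² = 24.54 — call this n₀.
Finite-population correction with N = 70: n = n₀ / (1 + (n₀−1)/N) = 24.54 / 1.336 = 18.37
Round up: n = 19.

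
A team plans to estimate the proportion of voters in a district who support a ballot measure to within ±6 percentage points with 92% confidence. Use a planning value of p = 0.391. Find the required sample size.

n = 203

For a proportion with margin E = 0.06 at 92% confidence, z = 1.751.
n = p̂(1−p̂)(z/E)² = 0.391 × 0.609 × (1.751/0.06)² = 202.80
Round up: n = 203.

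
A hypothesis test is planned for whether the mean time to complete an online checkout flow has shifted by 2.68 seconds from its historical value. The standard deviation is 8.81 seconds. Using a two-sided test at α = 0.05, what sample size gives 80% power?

For a one-sample z-test, n = ((z_{α/2} + z_β)·σ/δ)².
z_{α/2} = 1.960 (two-sided α = 0.05); z_β = 0.842 (power 80% → β = 0.2).
n = (2.802 × 8.81 / 2.68)² = 84.84
Round up: n = 85.

85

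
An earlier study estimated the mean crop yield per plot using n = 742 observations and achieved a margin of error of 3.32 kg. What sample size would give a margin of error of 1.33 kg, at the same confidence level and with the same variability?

4624

Margin of error scales as 1/√n, so n₂ = n₁·(E₁/E₂)².
n₂ = 742 × (3.32/1.33)² = 742 × 6.231 = 4623.40
Round up: n₂ = 4624.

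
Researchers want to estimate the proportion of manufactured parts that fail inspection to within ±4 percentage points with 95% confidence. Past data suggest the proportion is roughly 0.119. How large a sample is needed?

For a proportion with margin E = 0.04 at 95% confidence, z = 1.960.
n = p̂(1−p̂)(z/E)² = 0.119 × 0.881 × (1.960/0.04)² = 251.72
Round up: n = 252.

252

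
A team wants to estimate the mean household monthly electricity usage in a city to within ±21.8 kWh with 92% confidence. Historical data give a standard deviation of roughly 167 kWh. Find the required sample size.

For a mean, the margin of error is E = z·σ/√n, so n = (zσ/E)².
At 92% confidence, z = 1.751.
n = (1.751 × 167 / 21.8)² = 179.93
Round up: n = 180.

180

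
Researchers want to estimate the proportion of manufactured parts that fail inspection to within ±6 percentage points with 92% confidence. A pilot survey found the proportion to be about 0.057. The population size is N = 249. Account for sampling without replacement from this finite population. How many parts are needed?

For a proportion with margin E = 0.06 at 92% confidence, z = 1.751.
n = p̂(1−p̂)(z/E)² = 0.057 × 0.943 × (1.751/0.06)² = 45.78 — call this n₀.
Finite-population correction with N = 249: n = n₀ / (1 + (n₀−1)/N) = 45.78 / 1.18 = 38.80
Round up: n = 39.

39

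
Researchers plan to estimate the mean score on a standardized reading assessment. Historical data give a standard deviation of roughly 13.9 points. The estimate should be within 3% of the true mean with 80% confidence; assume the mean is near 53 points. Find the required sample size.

126

For a mean, the margin of error is E = z·σ/√n, so n = (zσ/E)².
At 80% confidence, z = 1.282.
E = 3% of 53 = 1.59 points.
n = (1.282 × 13.9 / 1.59)² = 125.61
Round up: n = 126.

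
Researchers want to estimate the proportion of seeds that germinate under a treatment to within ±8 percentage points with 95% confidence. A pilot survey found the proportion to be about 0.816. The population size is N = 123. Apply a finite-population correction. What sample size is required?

For a proportion with margin E = 0.08 at 95% confidence, z = 1.960.
n = p̂(1−p̂)(z/E)² = 0.816 × 0.184 × (1.960/0.08)² = 90.12 — call this n₀.
Finite-population correction with N = 123: n = n₀ / (1 + (n₀−1)/N) = 90.12 / 1.725 = 52.24
Round up: n = 53.

53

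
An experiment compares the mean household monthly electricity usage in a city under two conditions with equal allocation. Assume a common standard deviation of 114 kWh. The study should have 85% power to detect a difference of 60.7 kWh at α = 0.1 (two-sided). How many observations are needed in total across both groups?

102 total

For two equal groups, n per group = 2·((z_{α/2} + z_β)·σ/δ)².
z_{α/2} = 1.645; z_β = 1.036 (power 85%).
n = 2 × (2.681 × 114 / 60.7)² = 2 × 25.35 = 50.70
Round up: n = 51 per group.
Total across both groups: 2 × 51 = 102.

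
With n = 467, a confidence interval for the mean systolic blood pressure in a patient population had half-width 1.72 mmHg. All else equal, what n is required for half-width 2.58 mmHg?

208

Margin of error scales as 1/√n, so n₂ = n₁·(E₁/E₂)².
n₂ = 467 × (1.72/2.58)² = 467 × 0.4444 = 207.53
Round up: n₂ = 208.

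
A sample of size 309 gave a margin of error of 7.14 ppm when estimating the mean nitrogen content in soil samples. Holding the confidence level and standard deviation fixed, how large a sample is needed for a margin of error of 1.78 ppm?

Margin of error scales as 1/√n, so n₂ = n₁·(E₁/E₂)².
n₂ = 309 × (7.14/1.78)² = 309 × 16.09 = 4971.81
Round up: n₂ = 4972.

4972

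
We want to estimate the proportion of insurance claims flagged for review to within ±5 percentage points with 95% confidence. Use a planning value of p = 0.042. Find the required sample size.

For a proportion with margin E = 0.05 at 95% confidence, z = 1.960.
n = p̂(1−p̂)(z/E)² = 0.042 × 0.958 × (1.960/0.05)² = 61.83
Round up: n = 62.

62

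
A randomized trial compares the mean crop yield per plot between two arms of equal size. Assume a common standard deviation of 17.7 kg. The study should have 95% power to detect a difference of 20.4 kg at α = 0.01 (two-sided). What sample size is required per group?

27 per group

For two equal groups, n per group = 2·((z_{α/2} + z_β)·σ/δ)².
z_{α/2} = 2.576; z_β = 1.645 (power 95%).
n = 2 × (4.221 × 17.7 / 20.4)² = 2 × 13.41 = 26.82
Round up: n = 27 per group.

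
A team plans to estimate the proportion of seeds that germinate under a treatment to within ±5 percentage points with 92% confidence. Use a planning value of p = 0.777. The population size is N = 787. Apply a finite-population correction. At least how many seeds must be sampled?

n = 168

For a proportion with margin E = 0.05 at 92% confidence, z = 1.751.
n = p̂(1−p̂)(z/E)² = 0.777 × 0.223 × (1.751/0.05)² = 212.50 — call this n₀.
Finite-population correction with N = 787: n = n₀ / (1 + (n₀−1)/N) = 212.50 / 1.269 = 167.45
Round up: n = 168.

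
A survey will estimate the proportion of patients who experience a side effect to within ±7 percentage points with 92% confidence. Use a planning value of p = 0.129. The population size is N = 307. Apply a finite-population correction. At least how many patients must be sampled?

For a proportion with margin E = 0.07 at 92% confidence, z = 1.751.
n = p̂(1−p̂)(z/E)² = 0.129 × 0.871 × (1.751/0.07)² = 70.30 — call this n₀.
Finite-population correction with N = 307: n = n₀ / (1 + (n₀−1)/N) = 70.30 / 1.226 = 57.34
Round up: n = 58.

58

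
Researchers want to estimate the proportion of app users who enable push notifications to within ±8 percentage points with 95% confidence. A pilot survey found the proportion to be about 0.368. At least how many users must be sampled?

140

For a proportion with margin E = 0.08 at 95% confidence, z = 1.960.
n = p̂(1−p̂)(z/E)² = 0.368 × 0.632 × (1.960/0.08)² = 139.60
Round up: n = 140.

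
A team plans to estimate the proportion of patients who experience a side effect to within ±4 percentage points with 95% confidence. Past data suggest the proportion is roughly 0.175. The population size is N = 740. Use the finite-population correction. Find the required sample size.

237

For a proportion with margin E = 0.04 at 95% confidence, z = 1.960.
n = p̂(1−p̂)(z/E)² = 0.175 × 0.825 × (1.960/0.04)² = 346.64 — call this n₀.
Finite-population correction with N = 740: n = n₀ / (1 + (n₀−1)/N) = 346.64 / 1.467 = 236.29
Round up: n = 237.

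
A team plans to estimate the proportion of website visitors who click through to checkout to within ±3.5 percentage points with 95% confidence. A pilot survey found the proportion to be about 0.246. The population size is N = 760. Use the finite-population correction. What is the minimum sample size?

For a proportion with margin E = 0.035 at 95% confidence, z = 1.960.
n = p̂(1−p̂)(z/E)² = 0.246 × 0.754 × (1.960/0.035)² = 581.68 — call this n₀.
Finite-population correction with N = 760: n = n₀ / (1 + (n₀−1)/N) = 581.68 / 1.764 = 329.75
Round up: n = 330.

330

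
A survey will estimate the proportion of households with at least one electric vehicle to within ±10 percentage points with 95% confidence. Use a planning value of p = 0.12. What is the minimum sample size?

41

For a proportion with margin E = 0.1 at 95% confidence, z = 1.960.
n = p̂(1−p̂)(z/E)² = 0.12 × 0.88 × (1.960/0.1)² = 40.57
Round up: n = 41.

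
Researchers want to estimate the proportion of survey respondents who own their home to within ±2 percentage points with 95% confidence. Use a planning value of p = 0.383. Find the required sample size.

For a proportion with margin E = 0.02 at 95% confidence, z = 1.960.
n = p̂(1−p̂)(z/E)² = 0.383 × 0.617 × (1.960/0.02)² = 2269.53
Round up: n = 2270.

2270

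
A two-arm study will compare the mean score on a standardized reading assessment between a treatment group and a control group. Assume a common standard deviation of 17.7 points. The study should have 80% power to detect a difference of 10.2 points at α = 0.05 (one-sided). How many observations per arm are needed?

For two equal groups, n per group = 2·((z_α + z_β)·σ/δ)².
z_α = 1.645; z_β = 0.842 (power 80%).
n = 2 × (2.487 × 17.7 / 10.2)² = 2 × 18.63 = 37.26
Round up: n = 38 per group.

38 per group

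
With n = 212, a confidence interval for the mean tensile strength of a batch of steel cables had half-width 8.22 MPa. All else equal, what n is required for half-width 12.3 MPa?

Margin of error scales as 1/√n, so n₂ = n₁·(E₁/E₂)².
n₂ = 212 × (8.22/12.3)² = 212 × 0.4466 = 94.68
Round up: n₂ = 95.

n = 95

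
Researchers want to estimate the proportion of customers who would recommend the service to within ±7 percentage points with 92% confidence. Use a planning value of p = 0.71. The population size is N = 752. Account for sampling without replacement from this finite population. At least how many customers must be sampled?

n = 111

For a proportion with margin E = 0.07 at 92% confidence, z = 1.751.
n = p̂(1−p̂)(z/E)² = 0.71 × 0.29 × (1.751/0.07)² = 128.83 — call this n₀.
Finite-population correction with N = 752: n = n₀ / (1 + (n₀−1)/N) = 128.83 / 1.17 = 110.11
Round up: n = 111.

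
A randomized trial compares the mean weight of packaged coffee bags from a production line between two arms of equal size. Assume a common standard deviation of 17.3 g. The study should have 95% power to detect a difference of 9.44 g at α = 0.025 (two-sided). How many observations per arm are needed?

102 per group

For two equal groups, n per group = 2·((z_{α/2} + z_β)·σ/δ)².
z_{α/2} = 2.241; z_β = 1.645 (power 95%).
n = 2 × (3.886 × 17.3 / 9.44)² = 2 × 50.72 = 101.44
Round up: n = 102 per group.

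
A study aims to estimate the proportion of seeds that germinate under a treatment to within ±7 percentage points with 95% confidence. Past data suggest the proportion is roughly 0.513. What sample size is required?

196

For a proportion with margin E = 0.07 at 95% confidence, z = 1.960.
n = p̂(1−p̂)(z/E)² = 0.513 × 0.487 × (1.960/0.07)² = 195.87
Round up: n = 196.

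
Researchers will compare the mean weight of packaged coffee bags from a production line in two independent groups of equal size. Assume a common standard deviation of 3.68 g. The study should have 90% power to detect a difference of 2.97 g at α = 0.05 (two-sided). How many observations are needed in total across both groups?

For two equal groups, n per group = 2·((z_{α/2} + z_β)·σ/δ)².
z_{α/2} = 1.960; z_β = 1.282 (power 90%).
n = 2 × (3.242 × 3.68 / 2.97)² = 2 × 16.14 = 32.28
Round up: n = 33 per group.
Total across both groups: 2 × 33 = 66.

66 total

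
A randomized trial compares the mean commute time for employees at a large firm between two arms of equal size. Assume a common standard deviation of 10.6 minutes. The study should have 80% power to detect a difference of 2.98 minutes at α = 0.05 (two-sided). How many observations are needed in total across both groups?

398 total

For two equal groups, n per group = 2·((z_{α/2} + z_β)·σ/δ)².
z_{α/2} = 1.960; z_β = 0.842 (power 80%).
n = 2 × (2.802 × 10.6 / 2.98)² = 2 × 99.34 = 198.68
Round up: n = 199 per group.
Total across both groups: 2 × 199 = 398.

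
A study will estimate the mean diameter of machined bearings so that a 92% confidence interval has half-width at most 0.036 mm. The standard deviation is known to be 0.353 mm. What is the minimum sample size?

For a mean, the margin of error is E = z·σ/√n, so n = (zσ/E)².
At 92% confidence, z = 1.751.
n = (1.751 × 0.353 / 0.036)² = 294.79
Round up: n = 295.

n = 295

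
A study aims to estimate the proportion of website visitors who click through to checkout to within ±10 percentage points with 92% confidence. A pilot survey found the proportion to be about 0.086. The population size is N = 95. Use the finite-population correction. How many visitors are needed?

For a proportion with margin E = 0.1 at 92% confidence, z = 1.751.
n = p̂(1−p̂)(z/E)² = 0.086 × 0.914 × (1.751/0.1)² = 24.10 — call this n₀.
Finite-population correction with N = 95: n = n₀ / (1 + (n₀−1)/N) = 24.10 / 1.243 = 19.39
Round up: n = 20.

20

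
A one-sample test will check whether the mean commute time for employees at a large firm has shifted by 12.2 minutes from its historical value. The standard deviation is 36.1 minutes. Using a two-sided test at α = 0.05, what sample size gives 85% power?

For a one-sample z-test, n = ((z_{α/2} + z_β)·σ/δ)².
z_{α/2} = 1.960 (two-sided α = 0.05); z_β = 1.036 (power 85% → β = 0.15).
n = (2.996 × 36.1 / 12.2)² = 78.59
Round up: n = 79.

79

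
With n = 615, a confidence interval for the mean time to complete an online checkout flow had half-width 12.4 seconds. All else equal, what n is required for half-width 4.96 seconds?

Margin of error scales as 1/√n, so n₂ = n₁·(E₁/E₂)².
n₂ = 615 × (12.4/4.96)² = 615 × 6.25 = 3843.75
Round up: n₂ = 3844.

n = 3844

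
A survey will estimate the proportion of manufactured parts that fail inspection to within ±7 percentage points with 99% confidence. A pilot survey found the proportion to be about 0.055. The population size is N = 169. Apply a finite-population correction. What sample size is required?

For a proportion with margin E = 0.07 at 99% confidence, z = 2.576.
n = p̂(1−p̂)(z/E)² = 0.055 × 0.945 × (2.576/0.07)² = 70.39 — call this n₀.
Finite-population correction with N = 169: n = n₀ / (1 + (n₀−1)/N) = 70.39 / 1.411 = 49.89
Round up: n = 50.

n = 50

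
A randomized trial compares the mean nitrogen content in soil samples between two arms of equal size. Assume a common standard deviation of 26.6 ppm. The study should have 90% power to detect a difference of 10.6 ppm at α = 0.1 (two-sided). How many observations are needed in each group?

For two equal groups, n per group = 2·((z_{α/2} + z_β)·σ/δ)².
z_{α/2} = 1.645; z_β = 1.282 (power 90%).
n = 2 × (2.927 × 26.6 / 10.6)² = 2 × 53.95 = 107.90
Round up: n = 108 per group.

108 per group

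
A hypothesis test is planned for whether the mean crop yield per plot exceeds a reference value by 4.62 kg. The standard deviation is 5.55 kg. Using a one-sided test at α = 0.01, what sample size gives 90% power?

For a one-sample z-test, n = ((z_α + z_β)·σ/δ)².
z_α = 2.326 (one-sided α = 0.01); z_β = 1.282 (power 90% → β = 0.1).
n = (3.608 × 5.55 / 4.62)² = 18.79
Round up: n = 19.

19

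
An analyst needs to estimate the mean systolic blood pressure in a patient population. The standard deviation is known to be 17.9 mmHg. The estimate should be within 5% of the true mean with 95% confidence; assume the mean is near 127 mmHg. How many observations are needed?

For a mean, the margin of error is E = z·σ/√n, so n = (zσ/E)².
At 95% confidence, z = 1.960.
E = 5% of 127 = 6.35 mmHg.
n = (1.960 × 17.9 / 6.35)² = 30.53
Round up: n = 31.

31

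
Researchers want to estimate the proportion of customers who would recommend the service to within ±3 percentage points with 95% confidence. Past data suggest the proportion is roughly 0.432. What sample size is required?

For a proportion with margin E = 0.03 at 95% confidence, z = 1.960.
n = p̂(1−p̂)(z/E)² = 0.432 × 0.568 × (1.960/0.03)² = 1047.37
Round up: n = 1048.

1048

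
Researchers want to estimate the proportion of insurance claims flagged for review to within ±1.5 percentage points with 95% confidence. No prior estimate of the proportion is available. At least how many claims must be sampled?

For a proportion with margin E = 0.015 at 95% confidence, z = 1.960.
With no prior estimate, use p = 0.5, which maximizes p(1−p) at 0.25.
n = 0.25 × (z/E)² = 0.25 × (1.960/0.015)² = 4268.44
Round up: n = 4269.

4269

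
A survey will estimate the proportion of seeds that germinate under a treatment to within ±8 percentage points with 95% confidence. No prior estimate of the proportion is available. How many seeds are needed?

151

For a proportion with margin E = 0.08 at 95% confidence, z = 1.960.
With no prior estimate, use p = 0.5, which maximizes p(1−p) at 0.25.
n = 0.25 × (z/E)² = 0.25 × (1.960/0.08)² = 150.06
Round up: n = 151.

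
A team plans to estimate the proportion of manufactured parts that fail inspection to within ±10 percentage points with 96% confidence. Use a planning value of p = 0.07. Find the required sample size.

For a proportion with margin E = 0.1 at 96% confidence, z = 2.054.
n = p̂(1−p̂)(z/E)² = 0.07 × 0.93 × (2.054/0.1)² = 27.47
Round up: n = 28.

28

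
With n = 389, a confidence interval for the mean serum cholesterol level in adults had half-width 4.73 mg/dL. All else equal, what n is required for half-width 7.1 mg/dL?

173

Margin of error scales as 1/√n, so n₂ = n₁·(E₁/E₂)².
n₂ = 389 × (4.73/7.1)² = 389 × 0.4438 = 172.64
Round up: n₂ = 173.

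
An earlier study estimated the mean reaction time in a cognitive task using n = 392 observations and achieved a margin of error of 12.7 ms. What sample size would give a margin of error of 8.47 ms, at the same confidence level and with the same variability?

Margin of error scales as 1/√n, so n₂ = n₁·(E₁/E₂)².
n₂ = 392 × (12.7/8.47)² = 392 × 2.248 = 881.22
Round up: n₂ = 882.

882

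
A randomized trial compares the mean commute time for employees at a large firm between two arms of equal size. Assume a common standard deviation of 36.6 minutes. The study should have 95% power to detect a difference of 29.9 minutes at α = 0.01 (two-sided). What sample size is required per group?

54 per group

For two equal groups, n per group = 2·((z_{α/2} + z_β)·σ/δ)².
z_{α/2} = 2.576; z_β = 1.645 (power 95%).
n = 2 × (4.221 × 36.6 / 29.9)² = 2 × 26.70 = 53.40
Round up: n = 54 per group.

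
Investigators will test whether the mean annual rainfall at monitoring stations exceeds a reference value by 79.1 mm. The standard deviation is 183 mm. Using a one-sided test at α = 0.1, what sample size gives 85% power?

For a one-sample z-test, n = ((z_α + z_β)·σ/δ)².
z_α = 1.282 (one-sided α = 0.1); z_β = 1.036 (power 85% → β = 0.15).
n = (2.318 × 183 / 79.1)² = 28.76
Round up: n = 29.

29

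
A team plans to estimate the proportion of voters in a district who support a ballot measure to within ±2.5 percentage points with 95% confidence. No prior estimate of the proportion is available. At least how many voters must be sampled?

1537

For a proportion with margin E = 0.025 at 95% confidence, z = 1.960.
With no prior estimate, use p = 0.5, which maximizes p(1−p) at 0.25.
n = 0.25 × (z/E)² = 0.25 × (1.960/0.025)² = 1536.64
Round up: n = 1537.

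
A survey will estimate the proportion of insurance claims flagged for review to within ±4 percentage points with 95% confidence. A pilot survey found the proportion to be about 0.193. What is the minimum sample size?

n = 374

For a proportion with margin E = 0.04 at 95% confidence, z = 1.960.
n = p̂(1−p̂)(z/E)² = 0.193 × 0.807 × (1.960/0.04)² = 373.96
Round up: n = 374.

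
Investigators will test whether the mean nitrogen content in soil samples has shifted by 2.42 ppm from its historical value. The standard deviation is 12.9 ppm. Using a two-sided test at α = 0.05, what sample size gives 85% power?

n = 256

For a one-sample z-test, n = ((z_{α/2} + z_β)·σ/δ)².
z_{α/2} = 1.960 (two-sided α = 0.05); z_β = 1.036 (power 85% → β = 0.15).
n = (2.996 × 12.9 / 2.42)² = 255.05
Round up: n = 256.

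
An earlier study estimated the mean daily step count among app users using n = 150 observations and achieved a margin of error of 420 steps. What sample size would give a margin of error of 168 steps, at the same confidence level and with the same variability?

938

Margin of error scales as 1/√n, so n₂ = n₁·(E₁/E₂)².
n₂ = 150 × (420/168)² = 150 × 6.25 = 937.50
Round up: n₂ = 938.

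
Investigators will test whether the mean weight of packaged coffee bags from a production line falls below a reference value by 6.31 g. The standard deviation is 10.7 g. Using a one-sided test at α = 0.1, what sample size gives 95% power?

For a one-sample z-test, n = ((z_α + z_β)·σ/δ)².
z_α = 1.282 (one-sided α = 0.1); z_β = 1.645 (power 95% → β = 0.05).
n = (2.927 × 10.7 / 6.31)² = 24.64
Round up: n = 25.

25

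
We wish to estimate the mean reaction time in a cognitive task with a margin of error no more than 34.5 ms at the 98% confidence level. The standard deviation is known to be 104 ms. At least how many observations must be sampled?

For a mean, the margin of error is E = z·σ/√n, so n = (zσ/E)².
At 98% confidence, z = 2.326.
n = (2.326 × 104 / 34.5)² = 49.16
Round up: n = 50.

50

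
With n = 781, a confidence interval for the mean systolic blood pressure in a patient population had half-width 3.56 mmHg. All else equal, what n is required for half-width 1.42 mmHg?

Margin of error scales as 1/√n, so n₂ = n₁·(E₁/E₂)².
n₂ = 781 × (3.56/1.42)² = 781 × 6.285 = 4908.59
Round up: n₂ = 4909.

4909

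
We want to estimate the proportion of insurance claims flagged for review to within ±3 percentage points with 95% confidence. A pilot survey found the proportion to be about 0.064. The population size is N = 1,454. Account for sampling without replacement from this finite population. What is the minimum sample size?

218

For a proportion with margin E = 0.03 at 95% confidence, z = 1.960.
n = p̂(1−p̂)(z/E)² = 0.064 × 0.936 × (1.960/0.03)² = 255.70 — call this n₀.
Finite-population correction with N = 1,454: n = n₀ / (1 + (n₀−1)/N) = 255.70 / 1.175 = 217.62
Round up: n = 218.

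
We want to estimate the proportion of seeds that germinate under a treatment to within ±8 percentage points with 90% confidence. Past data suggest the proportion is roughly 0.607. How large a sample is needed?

For a proportion with margin E = 0.08 at 90% confidence, z = 1.645.
n = p̂(1−p̂)(z/E)² = 0.607 × 0.393 × (1.645/0.08)² = 100.86
Round up: n = 101.

101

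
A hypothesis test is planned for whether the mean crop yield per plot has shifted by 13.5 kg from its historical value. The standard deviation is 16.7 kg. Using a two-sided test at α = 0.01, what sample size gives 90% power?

n = 23

For a one-sample z-test, n = ((z_{α/2} + z_β)·σ/δ)².
z_{α/2} = 2.576 (two-sided α = 0.01); z_β = 1.282 (power 90% → β = 0.1).
n = (3.858 × 16.7 / 13.5)² = 22.78
Round up: n = 23.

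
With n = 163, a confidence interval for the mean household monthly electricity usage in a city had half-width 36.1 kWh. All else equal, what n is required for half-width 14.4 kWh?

1025

Margin of error scales as 1/√n, so n₂ = n₁·(E₁/E₂)².
n₂ = 163 × (36.1/14.4)² = 163 × 6.285 = 1024.45
Round up: n₂ = 1025.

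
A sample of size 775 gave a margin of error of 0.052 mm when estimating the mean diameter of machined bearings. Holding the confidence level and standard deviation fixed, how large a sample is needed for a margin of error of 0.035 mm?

1711

Margin of error scales as 1/√n, so n₂ = n₁·(E₁/E₂)².
n₂ = 775 × (0.052/0.035)² = 775 × 2.207 = 1710.42
Round up: n₂ = 1711.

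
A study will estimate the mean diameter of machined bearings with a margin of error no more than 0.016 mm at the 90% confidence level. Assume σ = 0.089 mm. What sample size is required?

84

For a mean, the margin of error is E = z·σ/√n, so n = (zσ/E)².
At 90% confidence, z = 1.645.
n = (1.645 × 0.089 / 0.016)² = 83.73
Round up: n = 84.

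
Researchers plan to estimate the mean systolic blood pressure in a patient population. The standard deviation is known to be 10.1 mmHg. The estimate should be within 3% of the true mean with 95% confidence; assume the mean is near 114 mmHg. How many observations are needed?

For a mean, the margin of error is E = z·σ/√n, so n = (zσ/E)².
At 95% confidence, z = 1.960.
E = 3% of 114 = 3.42 mmHg.
n = (1.960 × 10.1 / 3.42)² = 33.50
Round up: n = 34.

34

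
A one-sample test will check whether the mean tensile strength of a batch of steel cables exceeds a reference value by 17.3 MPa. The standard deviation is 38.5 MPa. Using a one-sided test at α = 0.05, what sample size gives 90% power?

n = 43

For a one-sample z-test, n = ((z_α + z_β)·σ/δ)².
z_α = 1.645 (one-sided α = 0.05); z_β = 1.282 (power 90% → β = 0.1).
n = (2.927 × 38.5 / 17.3)² = 42.43
Round up: n = 43.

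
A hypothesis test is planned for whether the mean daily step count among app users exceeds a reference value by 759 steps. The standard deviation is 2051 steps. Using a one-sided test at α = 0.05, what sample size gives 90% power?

63

For a one-sample z-test, n = ((z_α + z_β)·σ/δ)².
z_α = 1.645 (one-sided α = 0.05); z_β = 1.282 (power 90% → β = 0.1).
n = (2.927 × 2051 / 759)² = 62.56
Round up: n = 63.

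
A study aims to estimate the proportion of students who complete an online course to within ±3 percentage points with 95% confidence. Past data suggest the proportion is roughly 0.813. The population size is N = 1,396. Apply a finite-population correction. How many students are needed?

For a proportion with margin E = 0.03 at 95% confidence, z = 1.960.
n = p̂(1−p̂)(z/E)² = 0.813 × 0.187 × (1.960/0.03)² = 648.94 — call this n₀.
Finite-population correction with N = 1,396: n = n₀ / (1 + (n₀−1)/N) = 648.94 / 1.464 = 443.27
Round up: n = 444.

444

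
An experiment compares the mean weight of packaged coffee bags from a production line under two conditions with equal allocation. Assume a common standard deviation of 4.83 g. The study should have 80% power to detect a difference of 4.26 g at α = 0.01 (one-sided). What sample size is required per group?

26 per group

For two equal groups, n per group = 2·((z_α + z_β)·σ/δ)².
z_α = 2.326; z_β = 0.842 (power 80%).
n = 2 × (3.168 × 4.83 / 4.26)² = 2 × 12.90 = 25.80
Round up: n = 26 per group.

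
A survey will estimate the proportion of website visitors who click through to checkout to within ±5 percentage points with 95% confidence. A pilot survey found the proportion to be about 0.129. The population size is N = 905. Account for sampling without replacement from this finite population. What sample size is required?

146

For a proportion with margin E = 0.05 at 95% confidence, z = 1.960.
n = p̂(1−p̂)(z/E)² = 0.129 × 0.871 × (1.960/0.05)² = 172.66 — call this n₀.
Finite-population correction with N = 905: n = n₀ / (1 + (n₀−1)/N) = 172.66 / 1.19 = 145.09
Round up: n = 146.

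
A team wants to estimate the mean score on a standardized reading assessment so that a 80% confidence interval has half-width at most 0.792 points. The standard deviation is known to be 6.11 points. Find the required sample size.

For a mean, the margin of error is E = z·σ/√n, so n = (zσ/E)².
At 80% confidence, z = 1.282.
n = (1.282 × 6.11 / 0.792)² = 97.82
Round up: n = 98.

98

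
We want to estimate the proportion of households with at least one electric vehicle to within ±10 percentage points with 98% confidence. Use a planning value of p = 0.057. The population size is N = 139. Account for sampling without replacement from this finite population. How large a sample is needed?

25

For a proportion with margin E = 0.1 at 98% confidence, z = 2.326.
n = p̂(1−p̂)(z/E)² = 0.057 × 0.943 × (2.326/0.1)² = 29.08 — call this n₀.
Finite-population correction with N = 139: n = n₀ / (1 + (n₀−1)/N) = 29.08 / 1.202 = 24.19
Round up: n = 25.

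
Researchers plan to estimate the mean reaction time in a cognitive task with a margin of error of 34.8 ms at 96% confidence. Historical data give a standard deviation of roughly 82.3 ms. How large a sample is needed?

For a mean, the margin of error is E = z·σ/√n, so n = (zσ/E)².
At 96% confidence, z = 2.054.
n = (2.054 × 82.3 / 34.8)² = 23.60
Round up: n = 24.

24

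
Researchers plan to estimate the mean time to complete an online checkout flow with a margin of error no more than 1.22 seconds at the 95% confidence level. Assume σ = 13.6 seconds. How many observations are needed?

For a mean, the margin of error is E = z·σ/√n, so n = (zσ/E)².
At 95% confidence, z = 1.960.
n = (1.960 × 13.6 / 1.22)² = 477.39
Round up: n = 478.

478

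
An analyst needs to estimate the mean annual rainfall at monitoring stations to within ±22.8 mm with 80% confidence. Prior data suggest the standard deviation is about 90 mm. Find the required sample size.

For a mean, the margin of error is E = z·σ/√n, so n = (zσ/E)².
At 80% confidence, z = 1.282.
n = (1.282 × 90 / 22.8)² = 25.61
Round up: n = 26.

26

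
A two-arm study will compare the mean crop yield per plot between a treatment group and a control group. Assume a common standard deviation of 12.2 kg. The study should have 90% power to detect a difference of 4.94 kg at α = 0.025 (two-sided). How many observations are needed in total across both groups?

304 total

For two equal groups, n per group = 2·((z_{α/2} + z_β)·σ/δ)².
z_{α/2} = 2.241; z_β = 1.282 (power 90%).
n = 2 × (3.523 × 12.2 / 4.94)² = 2 × 75.70 = 151.40
Round up: n = 152 per group.
Total across both groups: 2 × 152 = 304.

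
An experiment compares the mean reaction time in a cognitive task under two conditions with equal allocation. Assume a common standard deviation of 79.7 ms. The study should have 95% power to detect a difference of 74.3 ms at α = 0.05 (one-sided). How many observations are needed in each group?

25 per group

For two equal groups, n per group = 2·((z_α + z_β)·σ/δ)².
z_α = 1.645; z_β = 1.645 (power 95%).
n = 2 × (3.290 × 79.7 / 74.3)² = 2 × 12.45 = 24.90
Round up: n = 25 per group.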